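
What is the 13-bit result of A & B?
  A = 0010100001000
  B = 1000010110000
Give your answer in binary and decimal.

Apply & to each column (1 only where both bits are 1):
  0010100001000
& 1000010110000
---------------
  0000000000000

Answer: 0000000000000 (0)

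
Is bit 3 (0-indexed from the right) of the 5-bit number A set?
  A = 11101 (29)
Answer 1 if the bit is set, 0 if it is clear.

Bit 3 is the 4th from the right.
  11101
   ^
That bit is 1.

Answer: 1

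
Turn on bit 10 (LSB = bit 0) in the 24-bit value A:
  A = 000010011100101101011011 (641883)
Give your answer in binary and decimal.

Mask = 1 << 10 = 000000000000010000000000
Bit 10 of A is 0, so OR-ing with the mask flips it to 1.
  000010011100101101011011
| 000000000000010000000000
--------------------------
  000010011100111101011011

Answer: 000010011100111101011011 (642907)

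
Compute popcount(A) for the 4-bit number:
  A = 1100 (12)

1100
1-bits at positions (from bit 0 = LSB): 2, 3
Count = 2

Answer: 2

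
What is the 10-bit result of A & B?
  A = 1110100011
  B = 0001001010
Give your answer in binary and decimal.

Apply & to each column (1 only where both bits are 1):
  1110100011
& 0001001010
------------
  0000000010

Answer: 0000000010 (2)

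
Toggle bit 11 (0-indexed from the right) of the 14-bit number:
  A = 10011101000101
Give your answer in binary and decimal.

Mask = 1 << 11 = 00100000000000
Bit 11 of A is 0; XOR with the mask flips it to 1.
  10011101000101
^ 00100000000000
----------------
  10111101000101

Answer: 10111101000101 (12101)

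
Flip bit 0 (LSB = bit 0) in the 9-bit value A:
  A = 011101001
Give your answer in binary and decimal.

Mask = 1 << 0 = 000000001
Bit 0 of A is 1; XOR with the mask flips it to 0.
  011101001
^ 000000001
-----------
  011101000

Answer: 011101000 (232)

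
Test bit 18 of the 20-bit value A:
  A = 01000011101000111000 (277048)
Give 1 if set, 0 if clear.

Bit 18 is the 19th from the right.
  01000011101000111000
   ^
That bit is 1.

Answer: 1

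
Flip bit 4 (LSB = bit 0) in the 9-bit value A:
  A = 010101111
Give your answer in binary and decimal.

Mask = 1 << 4 = 000010000
Bit 4 of A is 0; XOR with the mask flips it to 1.
  010101111
^ 000010000
-----------
  010111111

Answer: 010111111 (191)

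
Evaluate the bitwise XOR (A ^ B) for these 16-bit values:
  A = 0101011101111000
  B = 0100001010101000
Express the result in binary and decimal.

Apply ^ to each column (1 where bits differ):
  0101011101111000
^ 0100001010101000
------------------
  0001010111010000

Answer: 0001010111010000 (5584)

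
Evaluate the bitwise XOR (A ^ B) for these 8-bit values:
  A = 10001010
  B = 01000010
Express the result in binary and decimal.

Apply ^ to each column (1 where bits differ):
  10001010
^ 01000010
----------
  11001000

Answer: 11001000 (200)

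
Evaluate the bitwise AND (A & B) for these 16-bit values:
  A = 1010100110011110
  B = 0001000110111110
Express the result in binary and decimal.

Apply & to each column (1 only where both bits are 1):
  1010100110011110
& 0001000110111110
------------------
  0000000110011110

Answer: 0000000110011110 (414)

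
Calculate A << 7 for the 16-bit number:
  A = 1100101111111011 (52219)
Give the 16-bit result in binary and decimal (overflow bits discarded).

Shift left by 7: drop the top 7 bit(s), append 7 zero(s) on the right.
  1100101111111011  ->  discard [1100101], keep [111111011], append 0000000
= 1111110110000000

Answer: 1111110110000000 (64896)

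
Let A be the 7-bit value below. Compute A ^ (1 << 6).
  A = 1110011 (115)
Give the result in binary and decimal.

Mask = 1 << 6 = 1000000
Bit 6 of A is 1; XOR with the mask flips it to 0.
  1110011
^ 1000000
---------
  0110011

Answer: 0110011 (51)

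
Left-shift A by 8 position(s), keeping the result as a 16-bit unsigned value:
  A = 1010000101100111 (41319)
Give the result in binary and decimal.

Shift left by 8: drop the top 8 bit(s), append 8 zero(s) on the right.
  1010000101100111  ->  discard [10100001], keep [01100111], append 00000000
= 0110011100000000

Answer: 0110011100000000 (26368)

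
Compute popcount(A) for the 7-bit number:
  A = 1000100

1000100
1-bits at positions (from bit 0 = LSB): 2, 6
Count = 2

Answer: 2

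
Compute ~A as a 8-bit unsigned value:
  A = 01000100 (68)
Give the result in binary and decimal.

Flip each bit (0->1, 1->0):
  01000100
  10111011

Answer: 10111011 (187)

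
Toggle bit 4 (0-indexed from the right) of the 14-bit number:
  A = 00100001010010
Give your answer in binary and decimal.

Mask = 1 << 4 = 00000000010000
Bit 4 of A is 1; XOR with the mask flips it to 0.
  00100001010010
^ 00000000010000
----------------
  00100001000010

Answer: 00100001000010 (2114)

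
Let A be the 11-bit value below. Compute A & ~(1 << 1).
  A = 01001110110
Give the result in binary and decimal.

Mask = ~(1 << 1) = 11111111101
Bit 1 of A is 1, so AND-ing with the mask clears it to 0.
  01001110110
& 11111111101
-------------
  01001110100

Answer: 01001110100 (628)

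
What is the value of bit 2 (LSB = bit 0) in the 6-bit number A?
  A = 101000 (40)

Bit 2 is the 3rd from the right.
  101000
     ^
That bit is 0.

Answer: 0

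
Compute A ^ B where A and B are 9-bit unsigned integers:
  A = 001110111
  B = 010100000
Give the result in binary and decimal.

Apply ^ to each column (1 where bits differ):
  001110111
^ 010100000
-----------
  011010111

Answer: 011010111 (215)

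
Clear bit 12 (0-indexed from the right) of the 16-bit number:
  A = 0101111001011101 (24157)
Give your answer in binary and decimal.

Mask = ~(1 << 12) = 1110111111111111
Bit 12 of A is 1, so AND-ing with the mask clears it to 0.
  0101111001011101
& 1110111111111111
------------------
  0100111001011101

Answer: 0100111001011101 (20061)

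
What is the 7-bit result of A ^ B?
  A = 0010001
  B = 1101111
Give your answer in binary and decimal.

Apply ^ to each column (1 where bits differ):
  0010001
^ 1101111
---------
  1111110

Answer: 1111110 (126)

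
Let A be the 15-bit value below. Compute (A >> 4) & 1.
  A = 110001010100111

Bit 4 is the 5th from the right.
  110001010100111
            ^
That bit is 0.

Answer: 0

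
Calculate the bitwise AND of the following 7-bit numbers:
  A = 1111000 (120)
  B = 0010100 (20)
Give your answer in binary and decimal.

Apply & to each column (1 only where both bits are 1):
  1111000
& 0010100
---------
  0010000

Answer: 0010000 (16)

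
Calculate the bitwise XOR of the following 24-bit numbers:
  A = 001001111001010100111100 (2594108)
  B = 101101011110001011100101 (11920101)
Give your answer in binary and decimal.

Apply ^ to each column (1 where bits differ):
  001001111001010100111100
^ 101101011110001011100101
--------------------------
  100100100111011111011001

Answer: 100100100111011111011001 (9598937)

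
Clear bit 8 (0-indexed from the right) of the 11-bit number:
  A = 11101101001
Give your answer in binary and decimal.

Mask = ~(1 << 8) = 11011111111
Bit 8 of A is 1, so AND-ing with the mask clears it to 0.
  11101101001
& 11011111111
-------------
  11001101001

Answer: 11001101001 (1641)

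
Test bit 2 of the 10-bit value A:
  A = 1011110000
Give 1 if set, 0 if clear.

Bit 2 is the 3rd from the right.
  1011110000
         ^
That bit is 0.

Answer: 0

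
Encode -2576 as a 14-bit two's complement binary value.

1. Binary of +2576:  00101000010000
2. Invert bits:     11010111101111
3. Add 1:           11010111110000

Answer: 11010111110000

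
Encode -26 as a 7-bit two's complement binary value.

1. Binary of +26:  0011010
2. Invert bits:     1100101
3. Add 1:           1100110

Answer: 1100110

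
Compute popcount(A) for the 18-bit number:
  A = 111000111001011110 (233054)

111000111001011110
1-bits at positions (from bit 0 = LSB): 1, 2, 3, 4, 6, 9, 10, 11, 15, 16, 17
Count = 11

Answer: 11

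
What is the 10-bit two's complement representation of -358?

1. Binary of +358:  0101100110
2. Invert bits:     1010011001
3. Add 1:           1010011010

Answer: 1010011010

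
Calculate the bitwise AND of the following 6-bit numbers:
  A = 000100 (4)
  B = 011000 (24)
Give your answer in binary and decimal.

Apply & to each column (1 only where both bits are 1):
  000100
& 011000
--------
  000000

Answer: 000000 (0)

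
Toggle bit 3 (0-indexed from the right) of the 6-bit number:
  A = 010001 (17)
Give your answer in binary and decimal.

Mask = 1 << 3 = 001000
Bit 3 of A is 0; XOR with the mask flips it to 1.
  010001
^ 001000
--------
  011001

Answer: 011001 (25)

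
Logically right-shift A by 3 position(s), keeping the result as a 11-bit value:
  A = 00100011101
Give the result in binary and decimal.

Logical shift right by 3: drop the bottom 3 bit(s), prepend 3 zero(s) on the left.
  00100011101  ->  keep [00100011], discard [101], prepend 000
= 00000100011

Answer: 00000100011 (35)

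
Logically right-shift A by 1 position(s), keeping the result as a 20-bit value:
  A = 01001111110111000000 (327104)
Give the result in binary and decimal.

Logical shift right by 1: drop the bottom 1 bit(s), prepend 1 zero(s) on the left.
  01001111110111000000  ->  keep [0100111111011100000], discard [0], prepend 0
= 00100111111011100000

Answer: 00100111111011100000 (163552)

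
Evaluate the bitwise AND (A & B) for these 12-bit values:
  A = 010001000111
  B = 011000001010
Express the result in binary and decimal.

Apply & to each column (1 only where both bits are 1):
  010001000111
& 011000001010
--------------
  010000000010

Answer: 010000000010 (1026)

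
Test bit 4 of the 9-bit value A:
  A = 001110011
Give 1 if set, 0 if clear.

Bit 4 is the 5th from the right.
  001110011
      ^
That bit is 1.

Answer: 1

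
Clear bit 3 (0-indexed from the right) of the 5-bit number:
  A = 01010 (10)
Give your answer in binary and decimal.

Mask = ~(1 << 3) = 10111
Bit 3 of A is 1, so AND-ing with the mask clears it to 0.
  01010
& 10111
-------
  00010

Answer: 00010 (2)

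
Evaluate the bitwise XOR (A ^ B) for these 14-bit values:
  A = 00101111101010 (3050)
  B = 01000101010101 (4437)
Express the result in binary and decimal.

Apply ^ to each column (1 where bits differ):
  00101111101010
^ 01000101010101
----------------
  01101010111111

Answer: 01101010111111 (6847)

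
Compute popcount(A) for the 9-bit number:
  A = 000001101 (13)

000001101
1-bits at positions (from bit 0 = LSB): 0, 2, 3
Count = 3

Answer: 3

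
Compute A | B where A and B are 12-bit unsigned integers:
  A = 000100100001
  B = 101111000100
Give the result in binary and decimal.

Apply | to each column (1 where either bit is 1):
  000100100001
| 101111000100
--------------
  101111100101

Answer: 101111100101 (3045)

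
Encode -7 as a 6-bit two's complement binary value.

1. Binary of +7:  000111
2. Invert bits:     111000
3. Add 1:           111001

Answer: 111001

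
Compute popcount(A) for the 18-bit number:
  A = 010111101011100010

010111101011100010
1-bits at positions (from bit 0 = LSB): 1, 5, 6, 7, 9, 11, 12, 13, 14, 16
Count = 10

Answer: 10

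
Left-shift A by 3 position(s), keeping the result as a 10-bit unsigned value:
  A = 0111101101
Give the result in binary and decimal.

Shift left by 3: drop the top 3 bit(s), append 3 zero(s) on the right.
  0111101101  ->  discard [011], keep [1101101], append 000
= 1101101000

Answer: 1101101000 (872)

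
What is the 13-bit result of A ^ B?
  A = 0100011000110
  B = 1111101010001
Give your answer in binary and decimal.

Apply ^ to each column (1 where bits differ):
  0100011000110
^ 1111101010001
---------------
  1011110010111

Answer: 1011110010111 (6039)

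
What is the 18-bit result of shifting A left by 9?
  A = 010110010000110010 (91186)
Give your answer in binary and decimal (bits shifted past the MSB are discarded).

Shift left by 9: drop the top 9 bit(s), append 9 zero(s) on the right.
  010110010000110010  ->  discard [010110010], keep [000110010], append 000000000
= 000110010000000000

Answer: 000110010000000000 (25600)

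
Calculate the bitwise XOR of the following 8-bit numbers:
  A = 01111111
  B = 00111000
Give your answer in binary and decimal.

Apply ^ to each column (1 where bits differ):
  01111111
^ 00111000
----------
  01000111

Answer: 01000111 (71)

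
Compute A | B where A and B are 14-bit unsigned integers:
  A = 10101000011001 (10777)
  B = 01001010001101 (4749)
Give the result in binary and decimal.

Apply | to each column (1 where either bit is 1):
  10101000011001
| 01001010001101
----------------
  11101010011101

Answer: 11101010011101 (15005)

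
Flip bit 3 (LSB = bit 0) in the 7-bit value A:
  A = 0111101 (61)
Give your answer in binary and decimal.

Mask = 1 << 3 = 0001000
Bit 3 of A is 1; XOR with the mask flips it to 0.
  0111101
^ 0001000
---------
  0110101

Answer: 0110101 (53)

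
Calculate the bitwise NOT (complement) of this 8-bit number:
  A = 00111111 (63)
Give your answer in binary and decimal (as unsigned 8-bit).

Flip each bit (0->1, 1->0):
  00111111
  11000000

Answer: 11000000 (192)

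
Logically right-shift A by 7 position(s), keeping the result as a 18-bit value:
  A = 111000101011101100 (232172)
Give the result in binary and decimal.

Logical shift right by 7: drop the bottom 7 bit(s), prepend 7 zero(s) on the left.
  111000101011101100  ->  keep [11100010101], discard [1101100], prepend 0000000
= 000000011100010101

Answer: 000000011100010101 (1813)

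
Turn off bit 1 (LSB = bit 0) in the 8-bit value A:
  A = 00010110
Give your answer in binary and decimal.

Mask = ~(1 << 1) = 11111101
Bit 1 of A is 1, so AND-ing with the mask clears it to 0.
  00010110
& 11111101
----------
  00010100

Answer: 00010100 (20)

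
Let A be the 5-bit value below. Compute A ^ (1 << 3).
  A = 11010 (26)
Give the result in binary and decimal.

Mask = 1 << 3 = 01000
Bit 3 of A is 1; XOR with the mask flips it to 0.
  11010
^ 01000
-------
  10010

Answer: 10010 (18)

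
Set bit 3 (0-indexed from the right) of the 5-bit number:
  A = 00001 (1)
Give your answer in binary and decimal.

Mask = 1 << 3 = 01000
Bit 3 of A is 0, so OR-ing with the mask flips it to 1.
  00001
| 01000
-------
  01001

Answer: 01001 (9)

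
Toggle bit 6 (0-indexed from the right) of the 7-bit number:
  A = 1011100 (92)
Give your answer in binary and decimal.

Mask = 1 << 6 = 1000000
Bit 6 of A is 1; XOR with the mask flips it to 0.
  1011100
^ 1000000
---------
  0011100

Answer: 0011100 (28)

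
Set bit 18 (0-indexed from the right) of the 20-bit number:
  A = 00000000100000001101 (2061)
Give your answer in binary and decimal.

Mask = 1 << 18 = 01000000000000000000
Bit 18 of A is 0, so OR-ing with the mask flips it to 1.
  00000000100000001101
| 01000000000000000000
----------------------
  01000000100000001101

Answer: 01000000100000001101 (264205)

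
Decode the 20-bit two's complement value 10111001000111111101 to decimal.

MSB is 1, so the value is negative. Find the magnitude:
1. Invert bits:  01000110111000000010
2. Add 1:        01000110111000000011  = 290307
3. Apply sign:   -290307

Answer: -290307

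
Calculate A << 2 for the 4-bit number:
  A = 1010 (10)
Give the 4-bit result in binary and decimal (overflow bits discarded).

Shift left by 2: drop the top 2 bit(s), append 2 zero(s) on the right.
  1010  ->  discard [10], keep [10], append 00
= 1000

Answer: 1000 (8)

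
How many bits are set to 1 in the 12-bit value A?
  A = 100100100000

100100100000
1-bits at positions (from bit 0 = LSB): 5, 8, 11
Count = 3

Answer: 3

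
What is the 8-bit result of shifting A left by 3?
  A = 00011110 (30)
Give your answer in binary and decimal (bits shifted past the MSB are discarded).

Shift left by 3: drop the top 3 bit(s), append 3 zero(s) on the right.
  00011110  ->  discard [000], keep [11110], append 000
= 11110000

Answer: 11110000 (240)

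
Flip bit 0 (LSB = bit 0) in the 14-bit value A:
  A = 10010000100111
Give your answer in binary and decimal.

Mask = 1 << 0 = 00000000000001
Bit 0 of A is 1; XOR with the mask flips it to 0.
  10010000100111
^ 00000000000001
----------------
  10010000100110

Answer: 10010000100110 (9254)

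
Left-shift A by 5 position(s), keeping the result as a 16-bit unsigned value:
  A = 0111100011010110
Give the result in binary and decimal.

Shift left by 5: drop the top 5 bit(s), append 5 zero(s) on the right.
  0111100011010110  ->  discard [01111], keep [00011010110], append 00000
= 0001101011000000

Answer: 0001101011000000 (6848)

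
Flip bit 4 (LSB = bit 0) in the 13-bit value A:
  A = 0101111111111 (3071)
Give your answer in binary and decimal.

Mask = 1 << 4 = 0000000010000
Bit 4 of A is 1; XOR with the mask flips it to 0.
  0101111111111
^ 0000000010000
---------------
  0101111101111

Answer: 0101111101111 (3055)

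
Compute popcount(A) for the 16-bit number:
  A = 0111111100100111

0111111100100111
1-bits at positions (from bit 0 = LSB): 0, 1, 2, 5, 8, 9, 10, 11, 12, 13, 14
Count = 11

Answer: 11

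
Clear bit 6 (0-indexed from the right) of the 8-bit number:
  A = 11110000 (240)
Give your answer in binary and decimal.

Mask = ~(1 << 6) = 10111111
Bit 6 of A is 1, so AND-ing with the mask clears it to 0.
  11110000
& 10111111
----------
  10110000

Answer: 10110000 (176)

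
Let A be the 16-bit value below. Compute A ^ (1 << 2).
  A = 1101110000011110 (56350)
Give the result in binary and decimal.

Mask = 1 << 2 = 0000000000000100
Bit 2 of A is 1; XOR with the mask flips it to 0.
  1101110000011110
^ 0000000000000100
------------------
  1101110000011010

Answer: 1101110000011010 (56346)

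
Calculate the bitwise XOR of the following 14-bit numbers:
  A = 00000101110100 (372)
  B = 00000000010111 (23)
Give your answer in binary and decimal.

Apply ^ to each column (1 where bits differ):
  00000101110100
^ 00000000010111
----------------
  00000101100011

Answer: 00000101100011 (355)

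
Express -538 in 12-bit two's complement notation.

1. Binary of +538:  001000011010
2. Invert bits:     110111100101
3. Add 1:           110111100110

Answer: 110111100110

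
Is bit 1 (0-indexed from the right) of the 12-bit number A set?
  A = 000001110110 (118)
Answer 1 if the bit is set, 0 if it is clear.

Bit 1 is the 2nd from the right.
  000001110110
            ^
That bit is 1.

Answer: 1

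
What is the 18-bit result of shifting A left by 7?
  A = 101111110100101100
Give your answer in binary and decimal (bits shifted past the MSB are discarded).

Shift left by 7: drop the top 7 bit(s), append 7 zero(s) on the right.
  101111110100101100  ->  discard [1011111], keep [10100101100], append 0000000
= 101001011000000000

Answer: 101001011000000000 (169472)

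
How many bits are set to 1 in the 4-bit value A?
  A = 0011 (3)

0011
1-bits at positions (from bit 0 = LSB): 0, 1
Count = 2

Answer: 2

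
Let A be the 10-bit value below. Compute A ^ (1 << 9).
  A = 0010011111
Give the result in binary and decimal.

Mask = 1 << 9 = 1000000000
Bit 9 of A is 0; XOR with the mask flips it to 1.
  0010011111
^ 1000000000
------------
  1010011111

Answer: 1010011111 (671)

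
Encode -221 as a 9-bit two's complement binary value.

1. Binary of +221:  011011101
2. Invert bits:     100100010
3. Add 1:           100100011

Answer: 100100011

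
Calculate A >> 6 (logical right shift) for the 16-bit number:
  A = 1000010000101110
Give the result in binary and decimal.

Logical shift right by 6: drop the bottom 6 bit(s), prepend 6 zero(s) on the left.
  1000010000101110  ->  keep [1000010000], discard [101110], prepend 000000
= 0000001000010000

Answer: 0000001000010000 (528)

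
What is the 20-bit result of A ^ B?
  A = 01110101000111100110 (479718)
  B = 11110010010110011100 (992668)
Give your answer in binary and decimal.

Apply ^ to each column (1 where bits differ):
  01110101000111100110
^ 11110010010110011100
----------------------
  10000111010001111010

Answer: 10000111010001111010 (554106)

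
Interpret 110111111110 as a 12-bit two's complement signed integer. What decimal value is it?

MSB is 1, so the value is negative. Find the magnitude:
1. Invert bits:  001000000001
2. Add 1:        001000000010  = 514
3. Apply sign:   -514

Answer: -514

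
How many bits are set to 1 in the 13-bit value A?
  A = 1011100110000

1011100110000
1-bits at positions (from bit 0 = LSB): 4, 5, 8, 9, 10, 12
Count = 6

Answer: 6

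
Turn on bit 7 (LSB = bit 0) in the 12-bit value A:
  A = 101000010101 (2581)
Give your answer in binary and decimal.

Mask = 1 << 7 = 000010000000
Bit 7 of A is 0, so OR-ing with the mask flips it to 1.
  101000010101
| 000010000000
--------------
  101010010101

Answer: 101010010101 (2709)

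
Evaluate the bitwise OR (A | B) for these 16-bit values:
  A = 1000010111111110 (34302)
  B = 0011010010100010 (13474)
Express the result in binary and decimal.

Apply | to each column (1 where either bit is 1):
  1000010111111110
| 0011010010100010
------------------
  1011010111111110

Answer: 1011010111111110 (46590)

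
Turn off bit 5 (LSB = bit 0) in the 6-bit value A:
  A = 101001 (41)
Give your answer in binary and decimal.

Mask = ~(1 << 5) = 011111
Bit 5 of A is 1, so AND-ing with the mask clears it to 0.
  101001
& 011111
--------
  001001

Answer: 001001 (9)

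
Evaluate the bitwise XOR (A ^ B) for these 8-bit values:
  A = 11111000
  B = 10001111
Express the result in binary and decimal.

Apply ^ to each column (1 where bits differ):
  11111000
^ 10001111
----------
  01110111

Answer: 01110111 (119)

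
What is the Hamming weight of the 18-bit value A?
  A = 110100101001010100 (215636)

110100101001010100
1-bits at positions (from bit 0 = LSB): 2, 4, 6, 9, 11, 14, 16, 17
Count = 8

Answer: 8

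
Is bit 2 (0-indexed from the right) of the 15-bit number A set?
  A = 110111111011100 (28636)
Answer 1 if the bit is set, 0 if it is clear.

Bit 2 is the 3rd from the right.
  110111111011100
              ^
That bit is 1.

Answer: 1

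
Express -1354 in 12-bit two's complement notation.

1. Binary of +1354:  010101001010
2. Invert bits:     101010110101
3. Add 1:           101010110110

Answer: 101010110110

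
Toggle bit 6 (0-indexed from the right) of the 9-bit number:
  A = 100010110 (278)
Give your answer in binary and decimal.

Mask = 1 << 6 = 001000000
Bit 6 of A is 0; XOR with the mask flips it to 1.
  100010110
^ 001000000
-----------
  101010110

Answer: 101010110 (342)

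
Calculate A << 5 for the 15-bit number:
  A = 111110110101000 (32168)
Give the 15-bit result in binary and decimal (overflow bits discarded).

Shift left by 5: drop the top 5 bit(s), append 5 zero(s) on the right.
  111110110101000  ->  discard [11111], keep [0110101000], append 00000
= 011010100000000

Answer: 011010100000000 (13568)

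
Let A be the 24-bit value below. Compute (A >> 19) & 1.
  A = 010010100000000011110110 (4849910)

Bit 19 is the 20th from the right.
  010010100000000011110110
      ^
That bit is 1.

Answer: 1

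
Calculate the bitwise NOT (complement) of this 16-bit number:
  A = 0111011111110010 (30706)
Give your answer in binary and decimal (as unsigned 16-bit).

Flip each bit (0->1, 1->0):
  0111011111110010
  1000100000001101

Answer: 1000100000001101 (34829)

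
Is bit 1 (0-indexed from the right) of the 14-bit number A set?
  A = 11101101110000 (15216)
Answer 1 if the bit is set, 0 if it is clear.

Bit 1 is the 2nd from the right.
  11101101110000
              ^
That bit is 0.

Answer: 0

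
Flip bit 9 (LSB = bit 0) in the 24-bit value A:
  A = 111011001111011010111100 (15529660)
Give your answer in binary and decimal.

Mask = 1 << 9 = 000000000000001000000000
Bit 9 of A is 1; XOR with the mask flips it to 0.
  111011001111011010111100
^ 000000000000001000000000
--------------------------
  111011001111010010111100

Answer: 111011001111010010111100 (15529148)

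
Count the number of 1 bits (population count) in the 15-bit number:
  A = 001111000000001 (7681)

001111000000001
1-bits at positions (from bit 0 = LSB): 0, 9, 10, 11, 12
Count = 5

Answer: 5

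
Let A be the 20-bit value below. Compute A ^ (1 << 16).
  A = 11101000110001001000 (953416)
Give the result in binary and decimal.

Mask = 1 << 16 = 00010000000000000000
Bit 16 of A is 0; XOR with the mask flips it to 1.
  11101000110001001000
^ 00010000000000000000
----------------------
  11111000110001001000

Answer: 11111000110001001000 (1018952)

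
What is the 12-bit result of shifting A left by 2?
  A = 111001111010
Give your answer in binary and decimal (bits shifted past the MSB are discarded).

Shift left by 2: drop the top 2 bit(s), append 2 zero(s) on the right.
  111001111010  ->  discard [11], keep [1001111010], append 00
= 100111101000

Answer: 100111101000 (2536)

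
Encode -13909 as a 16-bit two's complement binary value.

1. Binary of +13909:  0011011001010101
2. Invert bits:     1100100110101010
3. Add 1:           1100100110101011

Answer: 1100100110101011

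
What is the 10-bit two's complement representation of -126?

1. Binary of +126:  0001111110
2. Invert bits:     1110000001
3. Add 1:           1110000010

Answer: 1110000010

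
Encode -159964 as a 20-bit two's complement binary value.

1. Binary of +159964:  00100111000011011100
2. Invert bits:     11011000111100100011
3. Add 1:           11011000111100100100

Answer: 11011000111100100100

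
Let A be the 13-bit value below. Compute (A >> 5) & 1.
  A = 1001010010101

Bit 5 is the 6th from the right.
  1001010010101
         ^
That bit is 0.

Answer: 0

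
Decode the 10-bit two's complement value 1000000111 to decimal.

MSB is 1, so the value is negative. Find the magnitude:
1. Invert bits:  0111111000
2. Add 1:        0111111001  = 505
3. Apply sign:   -505

Answer: -505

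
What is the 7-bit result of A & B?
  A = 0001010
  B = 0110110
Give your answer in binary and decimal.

Apply & to each column (1 only where both bits are 1):
  0001010
& 0110110
---------
  0000010

Answer: 0000010 (2)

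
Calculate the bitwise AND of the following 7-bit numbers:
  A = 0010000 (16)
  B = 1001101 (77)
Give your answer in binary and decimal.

Apply & to each column (1 only where both bits are 1):
  0010000
& 1001101
---------
  0000000

Answer: 0000000 (0)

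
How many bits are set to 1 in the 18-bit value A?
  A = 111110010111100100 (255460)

111110010111100100
1-bits at positions (from bit 0 = LSB): 2, 5, 6, 7, 8, 10, 13, 14, 15, 16, 17
Count = 11

Answer: 11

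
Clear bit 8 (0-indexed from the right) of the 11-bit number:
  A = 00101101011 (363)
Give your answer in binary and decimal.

Mask = ~(1 << 8) = 11011111111
Bit 8 of A is 1, so AND-ing with the mask clears it to 0.
  00101101011
& 11011111111
-------------
  00001101011

Answer: 00001101011 (107)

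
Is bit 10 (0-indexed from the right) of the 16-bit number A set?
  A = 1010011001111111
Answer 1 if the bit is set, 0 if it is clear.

Bit 10 is the 11th from the right.
  1010011001111111
       ^
That bit is 1.

Answer: 1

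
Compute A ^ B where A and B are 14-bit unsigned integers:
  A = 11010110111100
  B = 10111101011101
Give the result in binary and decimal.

Apply ^ to each column (1 where bits differ):
  11010110111100
^ 10111101011101
----------------
  01101011100001

Answer: 01101011100001 (6881)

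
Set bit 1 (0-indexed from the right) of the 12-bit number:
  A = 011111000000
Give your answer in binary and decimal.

Mask = 1 << 1 = 000000000010
Bit 1 of A is 0, so OR-ing with the mask flips it to 1.
  011111000000
| 000000000010
--------------
  011111000010

Answer: 011111000010 (1986)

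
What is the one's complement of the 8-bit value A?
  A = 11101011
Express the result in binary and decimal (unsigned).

Flip each bit (0->1, 1->0):
  11101011
  00010100

Answer: 00010100 (20)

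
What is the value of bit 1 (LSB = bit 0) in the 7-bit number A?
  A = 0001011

Bit 1 is the 2nd from the right.
  0001011
       ^
That bit is 1.

Answer: 1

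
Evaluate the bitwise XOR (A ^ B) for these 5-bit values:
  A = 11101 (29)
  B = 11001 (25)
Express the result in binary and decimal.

Apply ^ to each column (1 where bits differ):
  11101
^ 11001
-------
  00100

Answer: 00100 (4)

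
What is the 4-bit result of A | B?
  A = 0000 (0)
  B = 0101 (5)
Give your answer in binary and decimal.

Apply | to each column (1 where either bit is 1):
  0000
| 0101
------
  0101

Answer: 0101 (5)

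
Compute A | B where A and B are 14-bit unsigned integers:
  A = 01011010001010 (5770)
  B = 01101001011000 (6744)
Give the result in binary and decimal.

Apply | to each column (1 where either bit is 1):
  01011010001010
| 01101001011000
----------------
  01111011011010

Answer: 01111011011010 (7898)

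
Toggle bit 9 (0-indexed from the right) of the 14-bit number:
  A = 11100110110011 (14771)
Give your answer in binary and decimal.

Mask = 1 << 9 = 00001000000000
Bit 9 of A is 0; XOR with the mask flips it to 1.
  11100110110011
^ 00001000000000
----------------
  11101110110011

Answer: 11101110110011 (15283)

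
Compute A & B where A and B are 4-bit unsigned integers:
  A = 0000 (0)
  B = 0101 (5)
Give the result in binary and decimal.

Apply & to each column (1 only where both bits are 1):
  0000
& 0101
------
  0000

Answer: 0000 (0)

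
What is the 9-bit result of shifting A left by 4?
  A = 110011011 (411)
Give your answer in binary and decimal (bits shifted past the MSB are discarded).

Shift left by 4: drop the top 4 bit(s), append 4 zero(s) on the right.
  110011011  ->  discard [1100], keep [11011], append 0000
= 110110000

Answer: 110110000 (432)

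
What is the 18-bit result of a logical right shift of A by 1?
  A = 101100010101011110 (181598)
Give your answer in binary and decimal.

Logical shift right by 1: drop the bottom 1 bit(s), prepend 1 zero(s) on the left.
  101100010101011110  ->  keep [10110001010101111], discard [0], prepend 0
= 010110001010101111

Answer: 010110001010101111 (90799)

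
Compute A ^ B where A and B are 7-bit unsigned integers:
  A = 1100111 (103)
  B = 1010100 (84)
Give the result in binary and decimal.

Apply ^ to each column (1 where bits differ):
  1100111
^ 1010100
---------
  0110011

Answer: 0110011 (51)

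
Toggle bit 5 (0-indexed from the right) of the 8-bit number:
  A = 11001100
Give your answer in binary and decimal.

Mask = 1 << 5 = 00100000
Bit 5 of A is 0; XOR with the mask flips it to 1.
  11001100
^ 00100000
----------
  11101100

Answer: 11101100 (236)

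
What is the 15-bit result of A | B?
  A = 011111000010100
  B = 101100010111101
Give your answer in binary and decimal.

Apply | to each column (1 where either bit is 1):
  011111000010100
| 101100010111101
-----------------
  111111010111101

Answer: 111111010111101 (32445)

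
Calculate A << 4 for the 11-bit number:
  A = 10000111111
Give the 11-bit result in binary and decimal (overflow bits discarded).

Shift left by 4: drop the top 4 bit(s), append 4 zero(s) on the right.
  10000111111  ->  discard [1000], keep [0111111], append 0000
= 01111110000

Answer: 01111110000 (1008)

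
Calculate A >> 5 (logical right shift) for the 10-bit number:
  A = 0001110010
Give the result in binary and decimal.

Logical shift right by 5: drop the bottom 5 bit(s), prepend 5 zero(s) on the left.
  0001110010  ->  keep [00011], discard [10010], prepend 00000
= 0000000011

Answer: 0000000011 (3)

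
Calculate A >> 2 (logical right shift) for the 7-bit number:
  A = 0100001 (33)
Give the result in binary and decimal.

Logical shift right by 2: drop the bottom 2 bit(s), prepend 2 zero(s) on the left.
  0100001  ->  keep [01000], discard [01], prepend 00
= 0001000

Answer: 0001000 (8)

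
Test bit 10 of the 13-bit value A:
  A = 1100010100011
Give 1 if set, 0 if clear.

Bit 10 is the 11th from the right.
  1100010100011
    ^
That bit is 0.

Answer: 0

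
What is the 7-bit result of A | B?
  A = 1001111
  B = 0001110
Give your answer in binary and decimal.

Apply | to each column (1 where either bit is 1):
  1001111
| 0001110
---------
  1001111

Answer: 1001111 (79)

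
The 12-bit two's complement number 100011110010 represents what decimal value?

MSB is 1, so the value is negative. Find the magnitude:
1. Invert bits:  011100001101
2. Add 1:        011100001110  = 1806
3. Apply sign:   -1806

Answer: -1806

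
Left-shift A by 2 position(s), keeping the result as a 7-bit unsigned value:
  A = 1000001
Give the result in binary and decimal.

Shift left by 2: drop the top 2 bit(s), append 2 zero(s) on the right.
  1000001  ->  discard [10], keep [00001], append 00
= 0000100

Answer: 0000100 (4)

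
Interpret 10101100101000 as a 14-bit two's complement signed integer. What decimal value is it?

MSB is 1, so the value is negative. Find the magnitude:
1. Invert bits:  01010011010111
2. Add 1:        01010011011000  = 5336
3. Apply sign:   -5336

Answer: -5336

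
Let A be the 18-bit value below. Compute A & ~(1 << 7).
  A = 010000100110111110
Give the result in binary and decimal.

Mask = ~(1 << 7) = 111111111101111111
Bit 7 of A is 1, so AND-ing with the mask clears it to 0.
  010000100110111110
& 111111111101111111
--------------------
  010000100100111110

Answer: 010000100100111110 (67902)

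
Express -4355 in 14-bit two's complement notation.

1. Binary of +4355:  01000100000011
2. Invert bits:     10111011111100
3. Add 1:           10111011111101

Answer: 10111011111101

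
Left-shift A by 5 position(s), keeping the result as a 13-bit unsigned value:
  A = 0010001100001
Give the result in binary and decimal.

Shift left by 5: drop the top 5 bit(s), append 5 zero(s) on the right.
  0010001100001  ->  discard [00100], keep [01100001], append 00000
= 0110000100000

Answer: 0110000100000 (3104)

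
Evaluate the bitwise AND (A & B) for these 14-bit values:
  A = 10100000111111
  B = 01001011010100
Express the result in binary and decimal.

Apply & to each column (1 only where both bits are 1):
  10100000111111
& 01001011010100
----------------
  00000000010100

Answer: 00000000010100 (20)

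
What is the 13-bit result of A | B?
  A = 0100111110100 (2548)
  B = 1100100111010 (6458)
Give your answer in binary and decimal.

Apply | to each column (1 where either bit is 1):
  0100111110100
| 1100100111010
---------------
  1100111111110

Answer: 1100111111110 (6654)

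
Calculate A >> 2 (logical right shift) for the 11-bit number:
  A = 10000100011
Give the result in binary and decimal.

Logical shift right by 2: drop the bottom 2 bit(s), prepend 2 zero(s) on the left.
  10000100011  ->  keep [100001000], discard [11], prepend 00
= 00100001000

Answer: 00100001000 (264)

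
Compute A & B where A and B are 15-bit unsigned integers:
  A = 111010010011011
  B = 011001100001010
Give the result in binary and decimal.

Apply & to each column (1 only where both bits are 1):
  111010010011011
& 011001100001010
-----------------
  011000000001010

Answer: 011000000001010 (12298)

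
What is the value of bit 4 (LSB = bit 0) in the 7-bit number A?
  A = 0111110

Bit 4 is the 5th from the right.
  0111110
    ^
That bit is 1.

Answer: 1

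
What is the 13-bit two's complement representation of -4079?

1. Binary of +4079:  0111111101111
2. Invert bits:     1000000010000
3. Add 1:           1000000010001

Answer: 1000000010001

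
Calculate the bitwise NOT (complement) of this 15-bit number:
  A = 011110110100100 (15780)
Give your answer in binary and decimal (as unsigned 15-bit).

Flip each bit (0->1, 1->0):
  011110110100100
  100001001011011

Answer: 100001001011011 (16987)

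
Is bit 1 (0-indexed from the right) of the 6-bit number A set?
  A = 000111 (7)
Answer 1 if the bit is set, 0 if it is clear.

Bit 1 is the 2nd from the right.
  000111
      ^
That bit is 1.

Answer: 1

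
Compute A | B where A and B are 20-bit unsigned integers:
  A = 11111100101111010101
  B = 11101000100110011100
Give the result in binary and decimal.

Apply | to each column (1 where either bit is 1):
  11111100101111010101
| 11101000100110011100
----------------------
  11111100101111011101

Answer: 11111100101111011101 (1035229)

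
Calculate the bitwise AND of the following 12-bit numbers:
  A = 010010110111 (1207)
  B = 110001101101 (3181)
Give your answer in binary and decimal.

Apply & to each column (1 only where both bits are 1):
  010010110111
& 110001101101
--------------
  010000100101

Answer: 010000100101 (1061)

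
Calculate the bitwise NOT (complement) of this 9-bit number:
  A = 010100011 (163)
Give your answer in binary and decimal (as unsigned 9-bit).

Flip each bit (0->1, 1->0):
  010100011
  101011100

Answer: 101011100 (348)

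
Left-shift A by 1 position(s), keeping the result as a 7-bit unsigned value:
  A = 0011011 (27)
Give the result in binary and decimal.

Shift left by 1: drop the top 1 bit(s), append 1 zero(s) on the right.
  0011011  ->  discard [0], keep [011011], append 0
= 0110110

Answer: 0110110 (54)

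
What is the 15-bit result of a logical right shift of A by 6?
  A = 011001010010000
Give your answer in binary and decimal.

Logical shift right by 6: drop the bottom 6 bit(s), prepend 6 zero(s) on the left.
  011001010010000  ->  keep [011001010], discard [010000], prepend 000000
= 000000011001010

Answer: 000000011001010 (202)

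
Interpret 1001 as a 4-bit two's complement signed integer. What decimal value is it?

MSB is 1, so the value is negative. Find the magnitude:
1. Invert bits:  0110
2. Add 1:        0111  = 7
3. Apply sign:   -7

Answer: -7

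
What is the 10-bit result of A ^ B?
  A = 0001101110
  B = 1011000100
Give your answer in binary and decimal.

Apply ^ to each column (1 where bits differ):
  0001101110
^ 1011000100
------------
  1010101010

Answer: 1010101010 (682)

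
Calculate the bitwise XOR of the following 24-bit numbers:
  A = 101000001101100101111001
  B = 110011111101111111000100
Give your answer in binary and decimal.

Apply ^ to each column (1 where bits differ):
  101000001101100101111001
^ 110011111101111111000100
--------------------------
  011011110000011010111101

Answer: 011011110000011010111101 (7276221)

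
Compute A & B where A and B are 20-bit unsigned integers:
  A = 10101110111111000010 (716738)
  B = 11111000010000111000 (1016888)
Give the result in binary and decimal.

Apply & to each column (1 only where both bits are 1):
  10101110111111000010
& 11111000010000111000
----------------------
  10101000010000000000

Answer: 10101000010000000000 (689152)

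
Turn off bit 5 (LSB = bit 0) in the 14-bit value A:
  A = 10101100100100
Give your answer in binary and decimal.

Mask = ~(1 << 5) = 11111111011111
Bit 5 of A is 1, so AND-ing with the mask clears it to 0.
  10101100100100
& 11111111011111
----------------
  10101100000100

Answer: 10101100000100 (11012)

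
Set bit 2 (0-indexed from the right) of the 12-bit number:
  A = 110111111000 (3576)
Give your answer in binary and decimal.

Mask = 1 << 2 = 000000000100
Bit 2 of A is 0, so OR-ing with the mask flips it to 1.
  110111111000
| 000000000100
--------------
  110111111100

Answer: 110111111100 (3580)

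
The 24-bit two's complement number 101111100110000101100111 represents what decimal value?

MSB is 1, so the value is negative. Find the magnitude:
1. Invert bits:  010000011001111010011000
2. Add 1:        010000011001111010011001  = 4300441
3. Apply sign:   -4300441

Answer: -4300441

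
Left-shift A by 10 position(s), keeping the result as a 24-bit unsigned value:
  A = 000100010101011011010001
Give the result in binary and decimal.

Shift left by 10: drop the top 10 bit(s), append 10 zero(s) on the right.
  000100010101011011010001  ->  discard [0001000101], keep [01011011010001], append 0000000000
= 010110110100010000000000

Answer: 010110110100010000000000 (5981184)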